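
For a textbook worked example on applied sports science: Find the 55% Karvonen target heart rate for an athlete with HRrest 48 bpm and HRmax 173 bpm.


Target = HRrest + pct*(HRmax - HRrest)
Heart rate reserve = HRmax - HRrest = 173 - 48 = 125 bpm
Fraction = 55% = 0.55
Target = 48 + 0.55 * 125
Target = 48 + 68.75 = 116.75 bpm

116.75 bpm


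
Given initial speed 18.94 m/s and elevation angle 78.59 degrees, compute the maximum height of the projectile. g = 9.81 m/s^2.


H = (v*sin(theta))^2 / (2*g)
vy = v*sin(theta) = 18.94 * sin(78.59 deg) = 18.5657 m/s
H = vy^2 / (2*g) = 344.6846 / (2*9.81)
H = 344.6846 / 19.62 = 17.568 m

17.568 m


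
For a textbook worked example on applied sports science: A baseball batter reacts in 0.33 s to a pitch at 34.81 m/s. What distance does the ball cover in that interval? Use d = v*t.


d = v * t
d = 34.81 * 0.33
d = 11.4873 m

11.4873 m


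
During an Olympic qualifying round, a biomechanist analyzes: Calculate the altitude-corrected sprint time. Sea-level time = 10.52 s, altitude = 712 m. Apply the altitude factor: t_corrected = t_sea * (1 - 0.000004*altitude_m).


Correction factor = 1 - 0.000004 * 712 = 0.997152
t_corrected = t_sea * factor = 10.52 * 0.997152
t_corrected = 10.49 s

10.49 s


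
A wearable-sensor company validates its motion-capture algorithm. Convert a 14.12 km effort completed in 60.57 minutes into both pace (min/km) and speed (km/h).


Pace = time / distance = 60.57 min / 14.12 km = 4.2897 min/km
Speed = distance / time_in_hours = 14.12 / 1.0095 hr
Speed = 13.9871 km/h

4.2897 min/km, 13.9871 km/h


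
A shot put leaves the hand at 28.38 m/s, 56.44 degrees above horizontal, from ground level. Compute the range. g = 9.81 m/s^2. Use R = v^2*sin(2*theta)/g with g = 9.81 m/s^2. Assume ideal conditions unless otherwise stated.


R = v^2 * sin(2*theta) / g
Convert angle to radians: theta = 56.44 deg = 0.9851 rad
sin(2*theta) = sin(1.9701) = 0.9213
R = 28.38^2 * 0.9213 / 9.81
R = 805.4244 * 0.9213 / 9.81 = 75.6427 m

75.6427 m


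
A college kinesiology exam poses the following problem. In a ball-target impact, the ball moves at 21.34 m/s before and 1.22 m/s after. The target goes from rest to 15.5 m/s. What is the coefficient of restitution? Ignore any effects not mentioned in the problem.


e = (v2_after - v1_after) / (v1_before - v2_before)
Numerator = 15.5 - 1.22 = 14.28
Denominator = 21.34 - 0 = 21.34
e = 14.28 / 21.34 = 0.6692

0.6692


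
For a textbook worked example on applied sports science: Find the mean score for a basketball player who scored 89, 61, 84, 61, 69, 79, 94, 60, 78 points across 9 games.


Average = sum / n
Sum = 675
Average = 675 / 9 = 75

75


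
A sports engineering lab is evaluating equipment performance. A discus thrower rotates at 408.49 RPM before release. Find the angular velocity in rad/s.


omega = RPM * 2 * pi / 60
omega = 408.49 * 2 * 3.14159 / 60
omega = 2566.6184 / 60 = 42.777 rad/s

42.777 rad/s


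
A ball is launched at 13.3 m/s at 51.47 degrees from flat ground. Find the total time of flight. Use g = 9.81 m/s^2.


T = 2*v*sin(theta)/g
sin(theta) = sin(51.47 deg) = 0.7823
T = 2*13.3*0.7823 / 9.81
T = 20.8087 / 9.81 = 2.1212 s

2.1212 s


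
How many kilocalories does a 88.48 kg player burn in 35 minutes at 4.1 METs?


kcal = MET * mass * time_hr
Convert time: 35 min = 0.5833 hr
kcal = 4.1 * 88.48 * 0.5833
kcal = 211.6147 kcal

211.6147 kcal


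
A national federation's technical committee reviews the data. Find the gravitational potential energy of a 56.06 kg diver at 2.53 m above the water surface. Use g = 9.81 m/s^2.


PE = m * g * h
PE = 56.06 * 9.81 * 2.53
PE = 549.9486 * 2.53 = 1391.37 J

1391.37 J


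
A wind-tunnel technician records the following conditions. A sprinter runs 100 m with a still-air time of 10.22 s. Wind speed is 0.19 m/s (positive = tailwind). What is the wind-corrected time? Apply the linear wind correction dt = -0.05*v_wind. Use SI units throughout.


dt = -0.05 * v_wind = -0.05 * 0.19 = -0.0095 s
t_corrected = t_still + dt = 10.22 + (-0.0095)
t_corrected = 10.2105 s

10.2105 s


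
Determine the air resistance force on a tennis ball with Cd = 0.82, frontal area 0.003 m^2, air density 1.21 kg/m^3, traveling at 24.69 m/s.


Fd = 0.5 * Cd * rho * A * v^2
Fd = 0.5 * 0.82 * 1.21 * 0.003 * 24.69^2
v^2 = 609.5961
Fd = 0.5 * 0.82 * 1.21 * 0.003 * 609.5961 = 0.9073 N

0.9073 N


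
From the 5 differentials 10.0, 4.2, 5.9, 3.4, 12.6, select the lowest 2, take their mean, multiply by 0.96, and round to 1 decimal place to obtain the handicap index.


All differentials: 10.0, 4.2, 5.9, 3.4, 12.6
Sorted: 3.4, 4.2, 5.9, 10.0, 12.6
Best 2: 3.4, 4.2
Average of best = 7.6 / 2 = 3.8
Raw index = 3.8 * 0.96 = 3.648
Handicap index = round(3.648, 1) = 3.6

3.6


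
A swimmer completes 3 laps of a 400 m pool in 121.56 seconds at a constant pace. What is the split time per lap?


Split time = total_time / n_laps = 121.56 / 3
Split time = 40.52 s per lap

40.52 s


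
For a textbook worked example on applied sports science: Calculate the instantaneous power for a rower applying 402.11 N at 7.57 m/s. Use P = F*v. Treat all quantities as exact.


P = F * v
P = 402.11 * 7.57
P = 3043.9727 W

3043.9727 W


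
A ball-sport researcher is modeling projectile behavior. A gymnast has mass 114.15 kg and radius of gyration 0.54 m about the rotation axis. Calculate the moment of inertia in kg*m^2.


I = m * k^2
I = 114.15 * 0.54^2
I = 114.15 * 0.2916 = 33.2861 kg*m^2

33.2861 kg*m^2


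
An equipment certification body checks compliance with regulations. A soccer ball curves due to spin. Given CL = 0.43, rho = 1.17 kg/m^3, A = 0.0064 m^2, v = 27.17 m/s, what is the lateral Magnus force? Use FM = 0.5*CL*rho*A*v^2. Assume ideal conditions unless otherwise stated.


FM = 0.5 * CL * rho * A * v^2
FM = 0.5 * 0.43 * 1.17 * 0.0064 * 27.17^2
v^2 = 738.2089
FM = 0.5 * 0.43 * 1.17 * 0.0064 * 738.2089 = 1.1885 N

1.1885 N


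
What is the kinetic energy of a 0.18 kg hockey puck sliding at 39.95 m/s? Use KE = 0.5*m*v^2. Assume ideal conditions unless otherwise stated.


KE = 0.5 * m * v^2
KE = 0.5 * 0.18 * 39.95^2
KE = 0.5 * 0.18 * 1596.0025 = 143.6402 J

143.6402 J


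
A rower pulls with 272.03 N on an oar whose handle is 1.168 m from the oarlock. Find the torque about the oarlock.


tau = F * d
tau = 272.03 * 1.168
tau = 317.731 N*m

317.731 N*m


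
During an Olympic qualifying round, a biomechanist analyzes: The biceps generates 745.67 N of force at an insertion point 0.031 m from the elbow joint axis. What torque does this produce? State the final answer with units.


tau = F * d
tau = 745.67 * 0.031
tau = 23.1158 N*m

23.1158 N*m


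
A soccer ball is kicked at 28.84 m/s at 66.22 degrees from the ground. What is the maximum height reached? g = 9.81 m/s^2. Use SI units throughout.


H = (v*sin(theta))^2 / (2*g)
vy = v*sin(theta) = 28.84 * sin(66.22 deg) = 26.3915 m/s
H = vy^2 / (2*g) = 696.5112 / (2*9.81)
H = 696.5112 / 19.62 = 35.5001 m

35.5001 m


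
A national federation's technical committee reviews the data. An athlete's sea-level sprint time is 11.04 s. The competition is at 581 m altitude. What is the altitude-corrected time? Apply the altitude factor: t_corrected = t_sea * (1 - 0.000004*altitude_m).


Correction factor = 1 - 0.000004 * 581 = 0.997676
t_corrected = t_sea * factor = 11.04 * 0.997676
t_corrected = 11.0143 s

11.0143 s


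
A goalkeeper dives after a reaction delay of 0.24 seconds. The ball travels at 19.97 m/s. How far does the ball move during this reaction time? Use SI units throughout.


d = v * t
d = 19.97 * 0.24
d = 4.7928 m

4.7928 m


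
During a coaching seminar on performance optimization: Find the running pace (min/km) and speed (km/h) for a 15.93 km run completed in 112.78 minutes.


Pace = time / distance = 112.78 min / 15.93 km = 7.0797 min/km
Speed = distance / time_in_hours = 15.93 / 1.8797 hr
Speed = 8.4749 km/h

7.0797 min/km, 8.4749 km/h


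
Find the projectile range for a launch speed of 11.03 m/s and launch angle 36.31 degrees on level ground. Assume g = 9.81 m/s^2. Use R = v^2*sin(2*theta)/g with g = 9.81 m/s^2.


R = v^2 * sin(2*theta) / g
Convert angle to radians: theta = 36.31 deg = 0.6337 rad
sin(2*theta) = sin(1.2675) = 0.9543
R = 11.03^2 * 0.9543 / 9.81
R = 121.6609 * 0.9543 / 9.81 = 11.8355 m

11.8355 m


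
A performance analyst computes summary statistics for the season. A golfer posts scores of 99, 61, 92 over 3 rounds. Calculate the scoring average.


Average = sum / n
Sum = 252
Average = 252 / 3 = 84

84


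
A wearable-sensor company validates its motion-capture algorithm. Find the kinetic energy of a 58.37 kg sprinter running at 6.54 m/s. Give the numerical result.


KE = 0.5 * m * v^2
KE = 0.5 * 58.37 * 6.54^2
KE = 0.5 * 58.37 * 42.7716 = 1248.2891 J

1248.2891 J


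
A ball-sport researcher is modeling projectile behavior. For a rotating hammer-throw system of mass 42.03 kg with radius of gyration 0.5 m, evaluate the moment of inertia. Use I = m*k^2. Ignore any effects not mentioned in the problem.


I = m * k^2
I = 42.03 * 0.5^2
I = 42.03 * 0.25 = 10.5075 kg*m^2

10.5075 kg*m^2


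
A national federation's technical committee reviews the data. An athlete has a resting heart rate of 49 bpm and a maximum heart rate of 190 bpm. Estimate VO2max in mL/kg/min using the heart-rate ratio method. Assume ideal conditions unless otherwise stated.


VO2max = 15.3 * HRmax / HRrest
VO2max = 15.3 * 190 / 49
VO2max = 2907 / 49 = 59.3265 mL/kg/min

59.3265 mL/kg/min


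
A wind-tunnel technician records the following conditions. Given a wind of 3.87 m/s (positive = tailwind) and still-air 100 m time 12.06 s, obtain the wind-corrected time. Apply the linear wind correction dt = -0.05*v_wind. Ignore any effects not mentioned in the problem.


dt = -0.05 * v_wind = -0.05 * 3.87 = -0.1935 s
t_corrected = t_still + dt = 12.06 + (-0.1935)
t_corrected = 11.8665 s

11.8665 s


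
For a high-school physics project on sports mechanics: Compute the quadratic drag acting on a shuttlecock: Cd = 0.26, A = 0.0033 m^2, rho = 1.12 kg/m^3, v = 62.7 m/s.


Fd = 0.5 * Cd * rho * A * v^2
Fd = 0.5 * 0.26 * 1.12 * 0.0033 * 62.7^2
v^2 = 3931.29
Fd = 0.5 * 0.26 * 1.12 * 0.0033 * 3931.29 = 1.8889 N

1.8889 N


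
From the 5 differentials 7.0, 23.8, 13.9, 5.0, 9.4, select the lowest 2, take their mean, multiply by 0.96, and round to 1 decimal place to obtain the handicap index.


All differentials: 7.0, 23.8, 13.9, 5.0, 9.4
Sorted: 5.0, 7.0, 9.4, 13.9, 23.8
Best 2: 5.0, 7.0
Average of best = 12 / 2 = 6
Raw index = 6 * 0.96 = 5.76
Handicap index = round(5.76, 1) = 5.8

5.8


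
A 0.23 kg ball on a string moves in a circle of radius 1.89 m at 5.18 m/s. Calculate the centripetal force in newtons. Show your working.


Fc = m * v^2 / r
v^2 = 5.18^2 = 26.8324
Fc = 0.23 * 26.8324 / 1.89
Fc = 6.1715 / 1.89 = 3.2653 N

3.2653 N


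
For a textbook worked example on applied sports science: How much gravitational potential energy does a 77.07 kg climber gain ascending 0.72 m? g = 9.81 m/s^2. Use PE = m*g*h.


PE = m * g * h
PE = 77.07 * 9.81 * 0.72
PE = 756.0567 * 0.72 = 544.3608 J

544.3608 J


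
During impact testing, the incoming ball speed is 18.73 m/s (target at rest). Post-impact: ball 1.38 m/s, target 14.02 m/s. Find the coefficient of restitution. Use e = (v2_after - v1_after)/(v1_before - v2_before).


e = (v2_after - v1_after) / (v1_before - v2_before)
Numerator = 14.02 - 1.38 = 12.64
Denominator = 18.73 - 0 = 18.73
e = 12.64 / 18.73 = 0.6749

0.6749


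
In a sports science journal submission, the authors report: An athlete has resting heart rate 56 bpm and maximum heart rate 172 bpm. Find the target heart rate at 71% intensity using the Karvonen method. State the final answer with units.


Target = HRrest + pct*(HRmax - HRrest)
Heart rate reserve = HRmax - HRrest = 172 - 56 = 116 bpm
Fraction = 71% = 0.71
Target = 56 + 0.71 * 116
Target = 56 + 82.36 = 138.36 bpm

138.36 bpm


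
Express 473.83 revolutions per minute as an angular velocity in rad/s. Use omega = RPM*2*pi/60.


omega = RPM * 2 * pi / 60
omega = 473.83 * 2 * 3.14159 / 60
omega = 2977.1617 / 60 = 49.6194 rad/s

49.6194 rad/s


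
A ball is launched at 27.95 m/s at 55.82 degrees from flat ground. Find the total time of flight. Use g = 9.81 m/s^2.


T = 2*v*sin(theta)/g
sin(theta) = sin(55.82 deg) = 0.8273
T = 2*27.95*0.8273 / 9.81
T = 46.2448 / 9.81 = 4.714 s

4.714 s


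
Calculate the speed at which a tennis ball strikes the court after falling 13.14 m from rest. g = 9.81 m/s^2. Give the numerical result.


v = sqrt(2 * g * h)
v = sqrt(2 * 9.81 * 13.14)
v = sqrt(257.8068) = 16.0564 m/s

16.0564 m/s


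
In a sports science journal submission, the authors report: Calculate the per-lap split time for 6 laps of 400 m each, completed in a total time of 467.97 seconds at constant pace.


Split time = total_time / n_laps = 467.97 / 6
Split time = 77.995 s per lap

77.995 s


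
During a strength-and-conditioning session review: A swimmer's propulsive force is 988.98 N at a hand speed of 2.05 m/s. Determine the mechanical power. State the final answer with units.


P = F * v
P = 988.98 * 2.05
P = 2027.409 W

2027.409 W


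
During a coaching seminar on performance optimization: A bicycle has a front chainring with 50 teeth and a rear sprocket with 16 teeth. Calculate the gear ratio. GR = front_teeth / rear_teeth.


GR = front_teeth / rear_teeth
GR = 50 / 16
GR = 3.125

3.125


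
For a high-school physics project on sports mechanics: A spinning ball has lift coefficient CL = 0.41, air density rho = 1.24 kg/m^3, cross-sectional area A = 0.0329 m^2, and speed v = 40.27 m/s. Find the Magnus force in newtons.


FM = 0.5 * CL * rho * A * v^2
FM = 0.5 * 0.41 * 1.24 * 0.0329 * 40.27^2
v^2 = 1621.6729
FM = 0.5 * 0.41 * 1.24 * 0.0329 * 1621.6729 = 13.5623 N

13.5623 N


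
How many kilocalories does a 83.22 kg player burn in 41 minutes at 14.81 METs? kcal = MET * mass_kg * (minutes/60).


kcal = MET * mass * time_hr
Convert time: 41 min = 0.6833 hr
kcal = 14.81 * 83.22 * 0.6833
kcal = 842.2003 kcal

842.2003 kcal


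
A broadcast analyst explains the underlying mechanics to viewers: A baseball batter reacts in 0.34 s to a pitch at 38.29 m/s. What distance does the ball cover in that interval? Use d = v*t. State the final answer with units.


d = v * t
d = 38.29 * 0.34
d = 13.0186 m

13.0186 m


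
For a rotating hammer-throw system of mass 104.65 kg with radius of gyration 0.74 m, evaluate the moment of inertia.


I = m * k^2
I = 104.65 * 0.74^2
I = 104.65 * 0.5476 = 57.3063 kg*m^2

57.3063 kg*m^2


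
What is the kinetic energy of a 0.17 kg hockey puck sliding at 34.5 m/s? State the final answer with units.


KE = 0.5 * m * v^2
KE = 0.5 * 0.17 * 34.5^2
KE = 0.5 * 0.17 * 1190.25 = 101.1713 J

101.1713 J


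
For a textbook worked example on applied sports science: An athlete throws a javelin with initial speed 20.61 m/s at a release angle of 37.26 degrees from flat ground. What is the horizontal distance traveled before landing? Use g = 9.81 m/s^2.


R = v^2 * sin(2*theta) / g
Convert angle to radians: theta = 37.26 deg = 0.6503 rad
sin(2*theta) = sin(1.3006) = 0.9637
R = 20.61^2 * 0.9637 / 9.81
R = 424.7721 * 0.9637 / 9.81 = 41.7291 m

41.7291 m


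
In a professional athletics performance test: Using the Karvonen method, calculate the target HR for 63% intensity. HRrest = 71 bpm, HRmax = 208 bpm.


Target = HRrest + pct*(HRmax - HRrest)
Heart rate reserve = HRmax - HRrest = 208 - 71 = 137 bpm
Fraction = 63% = 0.63
Target = 71 + 0.63 * 137
Target = 71 + 86.31 = 157.31 bpm

157.31 bpm


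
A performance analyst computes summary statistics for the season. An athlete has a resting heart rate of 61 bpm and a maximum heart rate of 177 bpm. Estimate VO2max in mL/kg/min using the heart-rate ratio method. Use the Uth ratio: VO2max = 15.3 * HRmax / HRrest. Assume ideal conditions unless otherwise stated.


VO2max = 15.3 * HRmax / HRrest
VO2max = 15.3 * 177 / 61
VO2max = 2708.1 / 61 = 44.3951 mL/kg/min

44.3951 mL/kg/min


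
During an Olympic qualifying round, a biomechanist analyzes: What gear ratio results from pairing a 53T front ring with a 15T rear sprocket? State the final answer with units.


GR = front_teeth / rear_teeth
GR = 53 / 15
GR = 3.5333

3.5333


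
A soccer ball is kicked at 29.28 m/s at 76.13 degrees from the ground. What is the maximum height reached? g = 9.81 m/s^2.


H = (v*sin(theta))^2 / (2*g)
vy = v*sin(theta) = 29.28 * sin(76.13 deg) = 28.4263 m/s
H = vy^2 / (2*g) = 808.0521 / (2*9.81)
H = 808.0521 / 19.62 = 41.1851 m

41.1851 m


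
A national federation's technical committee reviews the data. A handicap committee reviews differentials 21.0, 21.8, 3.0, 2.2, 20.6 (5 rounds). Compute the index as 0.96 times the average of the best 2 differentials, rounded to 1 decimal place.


All differentials: 21.0, 21.8, 3.0, 2.2, 20.6
Sorted: 2.2, 3.0, 20.6, 21.0, 21.8
Best 2: 2.2, 3.0
Average of best = 5.2 / 2 = 2.6
Raw index = 2.6 * 0.96 = 2.496
Handicap index = round(2.496, 1) = 2.5

2.5


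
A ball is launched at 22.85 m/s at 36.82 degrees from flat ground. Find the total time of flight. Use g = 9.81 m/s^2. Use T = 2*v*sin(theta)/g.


T = 2*v*sin(theta)/g
sin(theta) = sin(36.82 deg) = 0.5993
T = 2*22.85*0.5993 / 9.81
T = 27.3882 / 9.81 = 2.7919 s

2.7919 s


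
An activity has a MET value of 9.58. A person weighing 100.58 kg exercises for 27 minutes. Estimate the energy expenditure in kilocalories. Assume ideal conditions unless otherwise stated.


kcal = MET * mass * time_hr
Convert time: 27 min = 0.45 hr
kcal = 9.58 * 100.58 * 0.45
kcal = 433.6004 kcal

433.6004 kcal


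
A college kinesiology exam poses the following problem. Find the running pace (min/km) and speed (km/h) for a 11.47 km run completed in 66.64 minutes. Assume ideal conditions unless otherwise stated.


Pace = time / distance = 66.64 min / 11.47 km = 5.8099 min/km
Speed = distance / time_in_hours = 11.47 / 1.1107 hr
Speed = 10.3271 km/h

5.8099 min/km, 10.3271 km/h


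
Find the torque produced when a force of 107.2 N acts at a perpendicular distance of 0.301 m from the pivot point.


tau = F * d
tau = 107.2 * 0.301
tau = 32.2672 N*m

32.2672 N*m


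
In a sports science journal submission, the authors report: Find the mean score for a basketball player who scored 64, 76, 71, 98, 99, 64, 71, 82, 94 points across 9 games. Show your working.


Average = sum / n
Sum = 719
Average = 719 / 9 = 79.8889

79.8889


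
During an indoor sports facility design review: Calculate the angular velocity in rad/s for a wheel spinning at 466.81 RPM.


omega = RPM * 2 * pi / 60
omega = 466.81 * 2 * 3.14159 / 60
omega = 2933.0537 / 60 = 48.8842 rad/s

48.8842 rad/s


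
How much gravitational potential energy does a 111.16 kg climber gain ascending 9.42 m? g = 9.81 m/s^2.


PE = m * g * h
PE = 111.16 * 9.81 * 9.42
PE = 1090.4796 * 9.42 = 10272.3178 J

10272.3178 J


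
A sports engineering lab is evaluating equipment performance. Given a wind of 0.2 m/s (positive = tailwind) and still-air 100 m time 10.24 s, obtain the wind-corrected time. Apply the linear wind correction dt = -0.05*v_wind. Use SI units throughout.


dt = -0.05 * v_wind = -0.05 * 0.2 = -0.01 s
t_corrected = t_still + dt = 10.24 + (-0.01)
t_corrected = 10.23 s

10.23 s


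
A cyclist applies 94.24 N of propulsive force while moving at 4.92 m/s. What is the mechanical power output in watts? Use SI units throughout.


P = F * v
P = 94.24 * 4.92
P = 463.6608 W

463.6608 W


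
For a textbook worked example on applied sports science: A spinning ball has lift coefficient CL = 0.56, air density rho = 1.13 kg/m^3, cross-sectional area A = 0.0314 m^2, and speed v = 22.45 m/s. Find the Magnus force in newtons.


FM = 0.5 * CL * rho * A * v^2
FM = 0.5 * 0.56 * 1.13 * 0.0314 * 22.45^2
v^2 = 504.0025
FM = 0.5 * 0.56 * 1.13 * 0.0314 * 504.0025 = 5.0072 N

5.0072 N


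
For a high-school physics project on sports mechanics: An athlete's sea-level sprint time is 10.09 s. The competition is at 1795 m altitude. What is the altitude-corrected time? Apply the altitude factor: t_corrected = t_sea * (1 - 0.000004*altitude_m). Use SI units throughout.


Correction factor = 1 - 0.000004 * 1795 = 0.99282
t_corrected = t_sea * factor = 10.09 * 0.99282
t_corrected = 10.0176 s

10.0176 s


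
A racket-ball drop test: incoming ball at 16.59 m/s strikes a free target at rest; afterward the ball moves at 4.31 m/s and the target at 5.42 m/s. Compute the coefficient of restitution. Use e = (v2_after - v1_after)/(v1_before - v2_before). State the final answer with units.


e = (v2_after - v1_after) / (v1_before - v2_before)
Numerator = 5.42 - 4.31 = 1.11
Denominator = 16.59 - 0 = 16.59
e = 1.11 / 16.59 = 0.0669

0.0669


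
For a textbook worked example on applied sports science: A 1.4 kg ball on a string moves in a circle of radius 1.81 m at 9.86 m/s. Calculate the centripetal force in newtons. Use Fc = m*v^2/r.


Fc = m * v^2 / r
v^2 = 9.86^2 = 97.2196
Fc = 1.4 * 97.2196 / 1.81
Fc = 136.1074 / 1.81 = 75.1975 N

75.1975 N


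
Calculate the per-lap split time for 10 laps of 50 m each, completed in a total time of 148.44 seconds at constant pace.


Split time = total_time / n_laps = 148.44 / 10
Split time = 14.844 s per lap

14.844 s


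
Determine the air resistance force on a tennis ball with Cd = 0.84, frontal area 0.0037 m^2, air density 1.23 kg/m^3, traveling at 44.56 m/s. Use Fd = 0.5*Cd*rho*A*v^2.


Fd = 0.5 * Cd * rho * A * v^2
Fd = 0.5 * 0.84 * 1.23 * 0.0037 * 44.56^2
v^2 = 1985.5936
Fd = 0.5 * 0.84 * 1.23 * 0.0037 * 1985.5936 = 3.7953 N

3.7953 N


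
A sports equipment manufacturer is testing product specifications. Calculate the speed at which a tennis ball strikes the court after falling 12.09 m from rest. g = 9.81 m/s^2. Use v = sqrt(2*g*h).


v = sqrt(2 * g * h)
v = sqrt(2 * 9.81 * 12.09)
v = sqrt(237.2058) = 15.4015 m/s

15.4015 m/s


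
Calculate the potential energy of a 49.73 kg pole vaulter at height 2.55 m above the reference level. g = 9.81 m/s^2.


PE = m * g * h
PE = 49.73 * 9.81 * 2.55
PE = 487.8513 * 2.55 = 1244.0208 J

1244.0208 J


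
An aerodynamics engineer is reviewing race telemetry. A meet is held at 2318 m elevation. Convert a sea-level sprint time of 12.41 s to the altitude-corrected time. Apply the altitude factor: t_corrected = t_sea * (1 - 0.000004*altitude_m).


Correction factor = 1 - 0.000004 * 2318 = 0.990728
t_corrected = t_sea * factor = 12.41 * 0.990728
t_corrected = 12.2949 s

12.2949 s


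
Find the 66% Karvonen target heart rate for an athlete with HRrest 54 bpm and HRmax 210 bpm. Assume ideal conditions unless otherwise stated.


Target = HRrest + pct*(HRmax - HRrest)
Heart rate reserve = HRmax - HRrest = 210 - 54 = 156 bpm
Fraction = 66% = 0.66
Target = 54 + 0.66 * 156
Target = 54 + 102.96 = 156.96 bpm

156.96 bpm


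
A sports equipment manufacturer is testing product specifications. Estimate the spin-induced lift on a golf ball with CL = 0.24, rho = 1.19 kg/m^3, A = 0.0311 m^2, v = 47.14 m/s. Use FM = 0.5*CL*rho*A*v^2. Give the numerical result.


FM = 0.5 * CL * rho * A * v^2
FM = 0.5 * 0.24 * 1.19 * 0.0311 * 47.14^2
v^2 = 2222.1796
FM = 0.5 * 0.24 * 1.19 * 0.0311 * 2222.1796 = 9.8689 N

9.8689 N


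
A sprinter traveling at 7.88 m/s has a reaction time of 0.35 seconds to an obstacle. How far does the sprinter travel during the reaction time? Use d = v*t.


d = v * t
d = 7.88 * 0.35
d = 2.758 m

2.758 m


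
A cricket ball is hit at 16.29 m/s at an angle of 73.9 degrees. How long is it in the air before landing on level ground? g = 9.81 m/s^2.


T = 2*v*sin(theta)/g
sin(theta) = sin(73.9 deg) = 0.9608
T = 2*16.29*0.9608 / 9.81
T = 31.3022 / 9.81 = 3.1908 s

3.1908 s


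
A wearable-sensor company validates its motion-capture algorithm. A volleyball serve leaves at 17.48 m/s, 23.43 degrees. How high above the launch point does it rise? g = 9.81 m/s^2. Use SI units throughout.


H = (v*sin(theta))^2 / (2*g)
vy = v*sin(theta) = 17.48 * sin(23.43 deg) = 6.9505 m/s
H = vy^2 / (2*g) = 48.3101 / (2*9.81)
H = 48.3101 / 19.62 = 2.4623 m

2.4623 m


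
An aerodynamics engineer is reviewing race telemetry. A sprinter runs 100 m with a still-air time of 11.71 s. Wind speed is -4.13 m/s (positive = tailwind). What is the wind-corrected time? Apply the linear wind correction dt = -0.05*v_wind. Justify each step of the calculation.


dt = -0.05 * v_wind = -0.05 * -4.13 = 0.2065 s
t_corrected = t_still + dt = 11.71 + (0.2065)
t_corrected = 11.9165 s

11.9165 s


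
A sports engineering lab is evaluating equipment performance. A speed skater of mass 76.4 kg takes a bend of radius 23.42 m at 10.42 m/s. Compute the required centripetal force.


Fc = m * v^2 / r
v^2 = 10.42^2 = 108.5764
Fc = 76.4 * 108.5764 / 23.42
Fc = 8295.237 / 23.42 = 354.1946 N

354.1946 N


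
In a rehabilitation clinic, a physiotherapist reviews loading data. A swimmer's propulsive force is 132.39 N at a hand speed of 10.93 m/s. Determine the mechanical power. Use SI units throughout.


P = F * v
P = 132.39 * 10.93
P = 1447.0227 W

1447.0227 W


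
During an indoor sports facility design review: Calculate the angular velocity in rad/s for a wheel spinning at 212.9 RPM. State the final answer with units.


omega = RPM * 2 * pi / 60
omega = 212.9 * 2 * 3.14159 / 60
omega = 1337.6902 / 60 = 22.2948 rad/s

22.2948 rad/s


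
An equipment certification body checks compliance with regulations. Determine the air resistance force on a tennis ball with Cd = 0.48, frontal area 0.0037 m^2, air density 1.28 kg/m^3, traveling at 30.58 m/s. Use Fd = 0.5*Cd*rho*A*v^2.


Fd = 0.5 * Cd * rho * A * v^2
Fd = 0.5 * 0.48 * 1.28 * 0.0037 * 30.58^2
v^2 = 935.1364
Fd = 0.5 * 0.48 * 1.28 * 0.0037 * 935.1364 = 1.0629 N

1.0629 N


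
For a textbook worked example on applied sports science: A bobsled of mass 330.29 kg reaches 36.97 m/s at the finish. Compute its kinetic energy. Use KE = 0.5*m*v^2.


KE = 0.5 * m * v^2
KE = 0.5 * 330.29 * 36.97^2
KE = 0.5 * 330.29 * 1366.7809 = 225717.0317 J

225717.0317 J


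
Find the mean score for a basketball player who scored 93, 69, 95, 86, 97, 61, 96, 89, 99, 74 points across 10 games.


Average = sum / n
Sum = 859
Average = 859 / 10 = 85.9

85.9


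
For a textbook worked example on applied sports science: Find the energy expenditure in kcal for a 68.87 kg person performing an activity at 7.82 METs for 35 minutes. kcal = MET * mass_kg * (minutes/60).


kcal = MET * mass * time_hr
Convert time: 35 min = 0.5833 hr
kcal = 7.82 * 68.87 * 0.5833
kcal = 314.162 kcal

314.162 kcal


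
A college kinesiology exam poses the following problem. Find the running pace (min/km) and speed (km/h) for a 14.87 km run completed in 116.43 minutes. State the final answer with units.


Pace = time / distance = 116.43 min / 14.87 km = 7.8299 min/km
Speed = distance / time_in_hours = 14.87 / 1.9405 hr
Speed = 7.663 km/h

7.8299 min/km, 7.663 km/h


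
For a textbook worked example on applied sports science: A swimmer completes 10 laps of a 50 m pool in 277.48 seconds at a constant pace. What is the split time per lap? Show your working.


Split time = total_time / n_laps = 277.48 / 10
Split time = 27.748 s per lap

27.748 s


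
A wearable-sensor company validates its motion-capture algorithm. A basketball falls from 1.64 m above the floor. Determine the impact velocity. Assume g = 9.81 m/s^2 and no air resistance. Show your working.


v = sqrt(2 * g * h)
v = sqrt(2 * 9.81 * 1.64)
v = sqrt(32.1768) = 5.6725 m/s

5.6725 m/s


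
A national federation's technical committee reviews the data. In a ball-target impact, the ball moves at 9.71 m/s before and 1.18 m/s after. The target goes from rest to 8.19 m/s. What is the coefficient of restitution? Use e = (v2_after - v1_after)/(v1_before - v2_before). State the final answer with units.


e = (v2_after - v1_after) / (v1_before - v2_before)
Numerator = 8.19 - 1.18 = 7.01
Denominator = 9.71 - 0 = 9.71
e = 7.01 / 9.71 = 0.7219

0.7219


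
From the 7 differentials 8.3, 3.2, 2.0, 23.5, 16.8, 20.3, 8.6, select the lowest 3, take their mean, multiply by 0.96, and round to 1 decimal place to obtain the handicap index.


All differentials: 8.3, 3.2, 2.0, 23.5, 16.8, 20.3, 8.6
Sorted: 2.0, 3.2, 8.3, 8.6, 16.8, 20.3, 23.5
Best 3: 2.0, 3.2, 8.3
Average of best = 13.5 / 3 = 4.5
Raw index = 4.5 * 0.96 = 4.32
Handicap index = round(4.32, 1) = 4.3

4.3


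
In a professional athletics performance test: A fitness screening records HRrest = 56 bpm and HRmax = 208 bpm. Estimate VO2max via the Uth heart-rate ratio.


VO2max = 15.3 * HRmax / HRrest
VO2max = 15.3 * 208 / 56
VO2max = 3182.4 / 56 = 56.8286 mL/kg/min

56.8286 mL/kg/min


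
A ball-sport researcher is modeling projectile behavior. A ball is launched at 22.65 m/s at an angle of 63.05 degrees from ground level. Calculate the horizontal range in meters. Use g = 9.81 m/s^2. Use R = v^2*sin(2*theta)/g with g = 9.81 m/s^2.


R = v^2 * sin(2*theta) / g
Convert angle to radians: theta = 63.05 deg = 1.1004 rad
sin(2*theta) = sin(2.2009) = 0.808
R = 22.65^2 * 0.808 / 9.81
R = 513.0225 * 0.808 / 9.81 = 42.2545 m

42.2545 m


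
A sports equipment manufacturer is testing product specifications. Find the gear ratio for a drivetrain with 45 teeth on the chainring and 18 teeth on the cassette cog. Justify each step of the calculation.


GR = front_teeth / rear_teeth
GR = 45 / 18
GR = 2.5

2.5


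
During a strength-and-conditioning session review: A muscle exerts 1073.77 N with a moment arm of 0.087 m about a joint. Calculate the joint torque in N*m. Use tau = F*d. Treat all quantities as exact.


tau = F * d
tau = 1073.77 * 0.087
tau = 93.418 N*m

93.418 N*m


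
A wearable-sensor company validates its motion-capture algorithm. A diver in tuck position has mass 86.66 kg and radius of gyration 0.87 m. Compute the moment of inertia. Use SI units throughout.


I = m * k^2
I = 86.66 * 0.87^2
I = 86.66 * 0.7569 = 65.593 kg*m^2

65.593 kg*m^2


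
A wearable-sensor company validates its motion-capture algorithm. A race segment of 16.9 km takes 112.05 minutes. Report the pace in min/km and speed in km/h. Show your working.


Pace = time / distance = 112.05 min / 16.9 km = 6.6302 min/km
Speed = distance / time_in_hours = 16.9 / 1.8675 hr
Speed = 9.0495 km/h

6.6302 min/km, 9.0495 km/h


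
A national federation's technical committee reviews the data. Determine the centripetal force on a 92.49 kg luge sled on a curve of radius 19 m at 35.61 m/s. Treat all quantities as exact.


Fc = m * v^2 / r
v^2 = 35.61^2 = 1268.0721
Fc = 92.49 * 1268.0721 / 19
Fc = 117283.9885 / 19 = 6172.8415 N

6172.8415 N


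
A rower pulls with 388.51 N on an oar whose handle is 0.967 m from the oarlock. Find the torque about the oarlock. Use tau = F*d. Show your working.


tau = F * d
tau = 388.51 * 0.967
tau = 375.6892 N*m

375.6892 N*m


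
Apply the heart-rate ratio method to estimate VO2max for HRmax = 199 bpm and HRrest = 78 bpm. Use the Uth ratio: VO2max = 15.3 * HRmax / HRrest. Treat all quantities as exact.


VO2max = 15.3 * HRmax / HRrest
VO2max = 15.3 * 199 / 78
VO2max = 3044.7 / 78 = 39.0346 mL/kg/min

39.0346 mL/kg/min


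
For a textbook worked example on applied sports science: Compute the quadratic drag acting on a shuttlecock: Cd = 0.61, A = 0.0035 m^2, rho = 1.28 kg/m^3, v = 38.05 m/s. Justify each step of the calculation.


Fd = 0.5 * Cd * rho * A * v^2
Fd = 0.5 * 0.61 * 1.28 * 0.0035 * 38.05^2
v^2 = 1447.8025
Fd = 0.5 * 0.61 * 1.28 * 0.0035 * 1447.8025 = 1.9783 N

1.9783 N


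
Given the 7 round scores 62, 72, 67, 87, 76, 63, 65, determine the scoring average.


Average = sum / n
Sum = 492
Average = 492 / 7 = 70.2857

70.2857


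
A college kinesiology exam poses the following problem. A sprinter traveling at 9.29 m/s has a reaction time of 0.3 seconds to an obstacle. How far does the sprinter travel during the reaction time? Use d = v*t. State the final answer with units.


d = v * t
d = 9.29 * 0.3
d = 2.787 m

2.787 m


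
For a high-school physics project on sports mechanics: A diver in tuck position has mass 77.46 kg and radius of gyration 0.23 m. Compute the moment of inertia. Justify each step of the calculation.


I = m * k^2
I = 77.46 * 0.23^2
I = 77.46 * 0.0529 = 4.0976 kg*m^2

4.0976 kg*m^2


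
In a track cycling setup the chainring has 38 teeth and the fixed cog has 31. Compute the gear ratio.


GR = front_teeth / rear_teeth
GR = 38 / 31
GR = 1.2258

1.2258


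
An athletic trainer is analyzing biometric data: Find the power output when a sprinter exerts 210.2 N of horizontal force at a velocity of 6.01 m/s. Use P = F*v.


P = F * v
P = 210.2 * 6.01
P = 1263.302 W

1263.302 W


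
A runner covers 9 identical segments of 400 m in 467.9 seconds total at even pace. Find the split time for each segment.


Split time = total_time / n_laps = 467.9 / 9
Split time = 51.9889 s per lap

51.9889 s


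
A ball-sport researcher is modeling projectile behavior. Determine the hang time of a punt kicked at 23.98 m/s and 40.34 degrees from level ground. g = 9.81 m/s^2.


T = 2*v*sin(theta)/g
sin(theta) = sin(40.34 deg) = 0.6473
T = 2*23.98*0.6473 / 9.81
T = 31.0456 / 9.81 = 3.1647 s

3.1647 s


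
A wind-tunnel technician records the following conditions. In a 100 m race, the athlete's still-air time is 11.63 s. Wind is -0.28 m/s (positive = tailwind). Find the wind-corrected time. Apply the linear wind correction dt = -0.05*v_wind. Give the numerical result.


dt = -0.05 * v_wind = -0.05 * -0.28 = 0.014 s
t_corrected = t_still + dt = 11.63 + (0.014)
t_corrected = 11.644 s

11.644 s


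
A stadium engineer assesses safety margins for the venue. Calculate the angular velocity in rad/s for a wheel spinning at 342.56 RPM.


omega = RPM * 2 * pi / 60
omega = 342.56 * 2 * 3.14159 / 60
omega = 2152.368 / 60 = 35.8728 rad/s

35.8728 rad/s


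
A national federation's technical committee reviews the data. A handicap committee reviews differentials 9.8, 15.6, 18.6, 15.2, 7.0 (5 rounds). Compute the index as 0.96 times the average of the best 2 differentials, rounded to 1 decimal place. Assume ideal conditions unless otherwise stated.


All differentials: 9.8, 15.6, 18.6, 15.2, 7.0
Sorted: 7.0, 9.8, 15.2, 15.6, 18.6
Best 2: 7.0, 9.8
Average of best = 16.8 / 2 = 8.4
Raw index = 8.4 * 0.96 = 8.064
Handicap index = round(8.064, 1) = 8.1

8.1


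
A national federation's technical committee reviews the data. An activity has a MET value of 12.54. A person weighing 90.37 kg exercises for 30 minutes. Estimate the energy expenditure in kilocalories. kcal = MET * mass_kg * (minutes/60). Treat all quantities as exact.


kcal = MET * mass * time_hr
Convert time: 30 min = 0.5 hr
kcal = 12.54 * 90.37 * 0.5
kcal = 566.6199 kcal

566.6199 kcal


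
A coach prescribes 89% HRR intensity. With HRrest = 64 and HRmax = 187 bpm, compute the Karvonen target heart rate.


Target = HRrest + pct*(HRmax - HRrest)
Heart rate reserve = HRmax - HRrest = 187 - 64 = 123 bpm
Fraction = 89% = 0.89
Target = 64 + 0.89 * 123
Target = 64 + 109.47 = 173.47 bpm

173.47 bpm


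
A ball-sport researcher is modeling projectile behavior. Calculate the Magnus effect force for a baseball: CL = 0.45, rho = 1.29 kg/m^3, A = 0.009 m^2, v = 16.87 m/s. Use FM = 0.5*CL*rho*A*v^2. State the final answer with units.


FM = 0.5 * CL * rho * A * v^2
FM = 0.5 * 0.45 * 1.29 * 0.009 * 16.87^2
v^2 = 284.5969
FM = 0.5 * 0.45 * 1.29 * 0.009 * 284.5969 = 0.7434 N

0.7434 N


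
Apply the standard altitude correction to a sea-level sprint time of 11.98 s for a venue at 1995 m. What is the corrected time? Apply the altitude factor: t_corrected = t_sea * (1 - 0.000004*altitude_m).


Correction factor = 1 - 0.000004 * 1995 = 0.99202
t_corrected = t_sea * factor = 11.98 * 0.99202
t_corrected = 11.8844 s

11.8844 s


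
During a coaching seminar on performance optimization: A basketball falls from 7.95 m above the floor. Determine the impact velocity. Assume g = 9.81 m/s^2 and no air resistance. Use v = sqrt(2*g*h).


v = sqrt(2 * g * h)
v = sqrt(2 * 9.81 * 7.95)
v = sqrt(155.979) = 12.4892 m/s

12.4892 m/s


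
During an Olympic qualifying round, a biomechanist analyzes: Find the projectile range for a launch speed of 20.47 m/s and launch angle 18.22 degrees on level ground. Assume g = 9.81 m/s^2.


R = v^2 * sin(2*theta) / g
Convert angle to radians: theta = 18.22 deg = 0.318 rad
sin(2*theta) = sin(0.636) = 0.594
R = 20.47^2 * 0.594 / 9.81
R = 419.0209 * 0.594 / 9.81 = 25.3711 m

25.3711 m


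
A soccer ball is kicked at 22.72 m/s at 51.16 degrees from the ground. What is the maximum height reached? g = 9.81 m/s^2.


H = (v*sin(theta))^2 / (2*g)
vy = v*sin(theta) = 22.72 * sin(51.16 deg) = 17.6966 m/s
H = vy^2 / (2*g) = 313.1702 / (2*9.81)
H = 313.1702 / 19.62 = 15.9618 m

15.9618 m


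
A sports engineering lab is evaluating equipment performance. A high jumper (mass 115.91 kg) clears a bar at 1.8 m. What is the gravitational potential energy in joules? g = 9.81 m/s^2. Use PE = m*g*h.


PE = m * g * h
PE = 115.91 * 9.81 * 1.8
PE = 1137.0771 * 1.8 = 2046.7388 J

2046.7388 J


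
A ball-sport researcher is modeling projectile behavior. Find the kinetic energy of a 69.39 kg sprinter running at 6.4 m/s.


KE = 0.5 * m * v^2
KE = 0.5 * 69.39 * 6.4^2
KE = 0.5 * 69.39 * 40.96 = 1421.1072 J

1421.1072 J


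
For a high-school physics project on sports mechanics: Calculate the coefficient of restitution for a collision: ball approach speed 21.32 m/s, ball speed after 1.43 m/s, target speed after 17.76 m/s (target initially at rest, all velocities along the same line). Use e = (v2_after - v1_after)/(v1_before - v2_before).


e = (v2_after - v1_after) / (v1_before - v2_before)
Numerator = 17.76 - 1.43 = 16.33
Denominator = 21.32 - 0 = 21.32
e = 16.33 / 21.32 = 0.7659

0.7659


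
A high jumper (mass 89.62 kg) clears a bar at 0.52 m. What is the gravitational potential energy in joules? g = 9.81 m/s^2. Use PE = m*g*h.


PE = m * g * h
PE = 89.62 * 9.81 * 0.52
PE = 879.1722 * 0.52 = 457.1695 J

457.1695 J


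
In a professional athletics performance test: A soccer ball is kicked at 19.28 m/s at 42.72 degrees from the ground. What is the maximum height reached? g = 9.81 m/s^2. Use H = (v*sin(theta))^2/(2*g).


H = (v*sin(theta))^2 / (2*g)
vy = v*sin(theta) = 19.28 * sin(42.72 deg) = 13.0799 m/s
H = vy^2 / (2*g) = 171.0828 / (2*9.81)
H = 171.0828 / 19.62 = 8.7198 m

8.7198 m


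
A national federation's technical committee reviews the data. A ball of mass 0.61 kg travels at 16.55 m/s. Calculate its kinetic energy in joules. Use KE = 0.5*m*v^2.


KE = 0.5 * m * v^2
KE = 0.5 * 0.61 * 16.55^2
KE = 0.5 * 0.61 * 273.9025 = 83.5403 J

83.5403 J


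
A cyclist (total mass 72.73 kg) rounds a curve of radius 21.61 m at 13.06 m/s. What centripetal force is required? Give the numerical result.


Fc = m * v^2 / r
v^2 = 13.06^2 = 170.5636
Fc = 72.73 * 170.5636 / 21.61
Fc = 12405.0906 / 21.61 = 574.044 N

574.044 N


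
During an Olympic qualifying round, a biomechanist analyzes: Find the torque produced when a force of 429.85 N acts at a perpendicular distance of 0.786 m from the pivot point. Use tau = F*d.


tau = F * d
tau = 429.85 * 0.786
tau = 337.8621 N*m

337.8621 N*m


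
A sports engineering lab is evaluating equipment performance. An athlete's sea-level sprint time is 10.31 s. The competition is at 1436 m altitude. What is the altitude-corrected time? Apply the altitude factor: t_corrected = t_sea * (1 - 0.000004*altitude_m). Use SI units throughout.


Correction factor = 1 - 0.000004 * 1436 = 0.994256
t_corrected = t_sea * factor = 10.31 * 0.994256
t_corrected = 10.2508 s

10.2508 s
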